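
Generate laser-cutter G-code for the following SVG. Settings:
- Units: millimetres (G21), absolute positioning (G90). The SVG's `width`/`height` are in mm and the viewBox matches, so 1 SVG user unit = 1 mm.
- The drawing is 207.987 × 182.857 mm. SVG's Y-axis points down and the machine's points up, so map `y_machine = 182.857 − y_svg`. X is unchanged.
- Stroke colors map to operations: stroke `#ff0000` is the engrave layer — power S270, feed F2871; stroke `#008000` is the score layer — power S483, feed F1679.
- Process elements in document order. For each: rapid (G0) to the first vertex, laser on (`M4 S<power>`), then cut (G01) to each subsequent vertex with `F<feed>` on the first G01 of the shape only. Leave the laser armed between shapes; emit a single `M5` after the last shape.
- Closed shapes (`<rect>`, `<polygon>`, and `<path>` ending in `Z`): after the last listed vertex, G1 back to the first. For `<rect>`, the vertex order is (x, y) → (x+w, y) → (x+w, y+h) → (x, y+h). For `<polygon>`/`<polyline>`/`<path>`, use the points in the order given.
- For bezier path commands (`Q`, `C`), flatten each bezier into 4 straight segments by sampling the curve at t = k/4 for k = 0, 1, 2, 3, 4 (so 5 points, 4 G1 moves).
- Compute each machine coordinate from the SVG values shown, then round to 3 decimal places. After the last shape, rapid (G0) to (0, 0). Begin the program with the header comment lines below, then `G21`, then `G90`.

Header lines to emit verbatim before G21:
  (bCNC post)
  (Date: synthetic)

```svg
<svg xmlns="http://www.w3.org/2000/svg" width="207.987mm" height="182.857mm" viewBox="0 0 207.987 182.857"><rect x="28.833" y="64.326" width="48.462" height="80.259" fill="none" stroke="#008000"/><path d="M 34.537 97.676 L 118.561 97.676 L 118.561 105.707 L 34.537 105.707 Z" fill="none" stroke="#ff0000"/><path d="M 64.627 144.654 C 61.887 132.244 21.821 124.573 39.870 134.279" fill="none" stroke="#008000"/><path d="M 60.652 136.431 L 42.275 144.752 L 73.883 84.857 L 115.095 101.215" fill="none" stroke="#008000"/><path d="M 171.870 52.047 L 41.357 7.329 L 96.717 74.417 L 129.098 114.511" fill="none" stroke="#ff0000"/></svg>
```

(bCNC post)
(Date: synthetic)
G21
G90
G0 X28.833 Y118.531
M4 S483
G01 X77.295 Y118.531 F1679
G01 X77.295 Y38.272
G01 X28.833 Y38.272
G01 X28.833 Y118.531
G0 X34.537 Y85.181
M4 S270
G01 X118.561 Y85.181 F2871
G01 X118.561 Y77.150
G01 X34.537 Y77.150
G01 X34.537 Y85.181
G0 X64.627 Y38.203
M4 S483
G01 X57.065 Y46.424 F1679
G01 X44.453 Y51.684
G01 X35.739 Y52.797
G01 X39.870 Y48.578
G0 X60.652 Y46.426
M4 S483
G01 X42.275 Y38.105 F1679
G01 X73.883 Y98.000
G01 X115.095 Y81.642
G0 X171.870 Y130.810
M4 S270
G01 X41.357 Y175.528 F2871
G01 X96.717 Y108.440
G01 X129.098 Y68.346
M5
G0 X0.000 Y0.000

Since the viewBox matches the mm dimensions, user units are millimetres directly. The only transform is the Y-flip y_m = 182.857 − y_svg.

Shape 1 is a rectangle drawn with `<rect>`. Its stroke #008000 means score at S483, F1679. After flipping Y the toolpath is (28.833,118.531) → (77.295,118.531) → (77.295,38.272) → (28.833,38.272) → (28.833,118.531), returning to the start.

Shape 2 is a rectangle drawn with `<path>`. Its stroke #ff0000 means engrave at S270, F2871. After flipping Y the toolpath is (34.537,85.181) → (118.561,85.181) → (118.561,77.150) → (34.537,77.150) → (34.537,85.181), returning to the start.

Shape 3 is a cubic bezier drawn with `<path>`. Its stroke #008000 means score at S483, F1679. After flipping Y the toolpath is (64.627,38.203) → (57.065,46.424) → (44.453,51.684) → (35.739,52.797) → (39.870,48.578).

Shape 4 is a open polyline drawn with `<path>`. Its stroke #008000 means score at S483, F1679. After flipping Y the toolpath is (60.652,46.426) → (42.275,38.105) → (73.883,98.000) → (115.095,81.642).

Shape 5 is a open polyline drawn with `<path>`. Its stroke #ff0000 means engrave at S270, F2871. After flipping Y the toolpath is (171.870,130.810) → (41.357,175.528) → (96.717,108.440) → (129.098,68.346).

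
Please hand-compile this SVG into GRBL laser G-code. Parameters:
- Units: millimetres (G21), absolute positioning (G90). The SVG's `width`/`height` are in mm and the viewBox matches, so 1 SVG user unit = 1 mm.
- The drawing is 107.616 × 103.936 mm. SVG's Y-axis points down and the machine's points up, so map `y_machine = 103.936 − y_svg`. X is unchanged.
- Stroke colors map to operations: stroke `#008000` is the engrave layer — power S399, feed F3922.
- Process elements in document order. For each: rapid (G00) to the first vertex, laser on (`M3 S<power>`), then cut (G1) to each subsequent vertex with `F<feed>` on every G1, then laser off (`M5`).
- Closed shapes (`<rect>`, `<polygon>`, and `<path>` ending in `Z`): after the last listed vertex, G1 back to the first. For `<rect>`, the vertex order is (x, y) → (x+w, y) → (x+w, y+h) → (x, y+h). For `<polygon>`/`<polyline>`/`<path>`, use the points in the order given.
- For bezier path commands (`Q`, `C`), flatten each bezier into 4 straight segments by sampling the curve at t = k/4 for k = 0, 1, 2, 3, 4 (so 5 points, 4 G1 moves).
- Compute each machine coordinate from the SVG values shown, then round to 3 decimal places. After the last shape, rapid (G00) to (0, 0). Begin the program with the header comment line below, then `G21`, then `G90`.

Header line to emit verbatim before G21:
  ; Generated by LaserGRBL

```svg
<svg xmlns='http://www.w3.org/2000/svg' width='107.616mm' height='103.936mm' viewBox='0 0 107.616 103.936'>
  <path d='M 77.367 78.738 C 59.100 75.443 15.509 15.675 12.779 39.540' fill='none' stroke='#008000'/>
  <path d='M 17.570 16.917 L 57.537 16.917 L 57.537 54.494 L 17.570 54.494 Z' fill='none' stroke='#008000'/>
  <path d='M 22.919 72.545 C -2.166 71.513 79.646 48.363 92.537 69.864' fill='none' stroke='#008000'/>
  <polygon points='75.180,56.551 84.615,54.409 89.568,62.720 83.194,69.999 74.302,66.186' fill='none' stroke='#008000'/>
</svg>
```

1 u = 1 mm; y_m = 103.936 − y.

[1] `<path>` cubic bezier, #008000→engrave S399 F3922: (77.367,25.198) → (59.953,36.069) → (39.247,54.982) → (21.454,68.803) → (12.779,64.396)

[2] `<path>` rectangle, #008000→engrave S399 F3922: (17.570,87.019) → (57.537,87.019) → (57.537,49.442) → (17.570,49.442) → (17.570,87.019) (closed)

[3] `<path>` cubic bezier, #008000→engrave S399 F3922: (22.919,31.391) → (21.401,35.269) → (43.487,41.181) → (72.693,42.869) → (92.537,34.072)

[4] `<polygon>` regular polygon, #008000→engrave S399 F3922: (75.180,47.385) → (84.615,49.527) → (89.568,41.216) → (83.194,33.937) → (74.302,37.750) → (75.180,47.385) (closed)

; Generated by LaserGRBL
G21
G90
G00 X77.367 Y25.198
M3 S399
G1 X59.953 Y36.069 F3922
G1 X39.247 Y54.982 F3922
G1 X21.454 Y68.803 F3922
G1 X12.779 Y64.396 F3922
M5
G00 X17.570 Y87.019
M3 S399
G1 X57.537 Y87.019 F3922
G1 X57.537 Y49.442 F3922
G1 X17.570 Y49.442 F3922
G1 X17.570 Y87.019 F3922
M5
G00 X22.919 Y31.391
M3 S399
G1 X21.401 Y35.269 F3922
G1 X43.487 Y41.181 F3922
G1 X72.693 Y42.869 F3922
G1 X92.537 Y34.072 F3922
M5
G00 X75.180 Y47.385
M3 S399
G1 X84.615 Y49.527 F3922
G1 X89.568 Y41.216 F3922
G1 X83.194 Y33.937 F3922
G1 X74.302 Y37.750 F3922
G1 X75.180 Y47.385 F3922
M5
G00 X0.000 Y0.000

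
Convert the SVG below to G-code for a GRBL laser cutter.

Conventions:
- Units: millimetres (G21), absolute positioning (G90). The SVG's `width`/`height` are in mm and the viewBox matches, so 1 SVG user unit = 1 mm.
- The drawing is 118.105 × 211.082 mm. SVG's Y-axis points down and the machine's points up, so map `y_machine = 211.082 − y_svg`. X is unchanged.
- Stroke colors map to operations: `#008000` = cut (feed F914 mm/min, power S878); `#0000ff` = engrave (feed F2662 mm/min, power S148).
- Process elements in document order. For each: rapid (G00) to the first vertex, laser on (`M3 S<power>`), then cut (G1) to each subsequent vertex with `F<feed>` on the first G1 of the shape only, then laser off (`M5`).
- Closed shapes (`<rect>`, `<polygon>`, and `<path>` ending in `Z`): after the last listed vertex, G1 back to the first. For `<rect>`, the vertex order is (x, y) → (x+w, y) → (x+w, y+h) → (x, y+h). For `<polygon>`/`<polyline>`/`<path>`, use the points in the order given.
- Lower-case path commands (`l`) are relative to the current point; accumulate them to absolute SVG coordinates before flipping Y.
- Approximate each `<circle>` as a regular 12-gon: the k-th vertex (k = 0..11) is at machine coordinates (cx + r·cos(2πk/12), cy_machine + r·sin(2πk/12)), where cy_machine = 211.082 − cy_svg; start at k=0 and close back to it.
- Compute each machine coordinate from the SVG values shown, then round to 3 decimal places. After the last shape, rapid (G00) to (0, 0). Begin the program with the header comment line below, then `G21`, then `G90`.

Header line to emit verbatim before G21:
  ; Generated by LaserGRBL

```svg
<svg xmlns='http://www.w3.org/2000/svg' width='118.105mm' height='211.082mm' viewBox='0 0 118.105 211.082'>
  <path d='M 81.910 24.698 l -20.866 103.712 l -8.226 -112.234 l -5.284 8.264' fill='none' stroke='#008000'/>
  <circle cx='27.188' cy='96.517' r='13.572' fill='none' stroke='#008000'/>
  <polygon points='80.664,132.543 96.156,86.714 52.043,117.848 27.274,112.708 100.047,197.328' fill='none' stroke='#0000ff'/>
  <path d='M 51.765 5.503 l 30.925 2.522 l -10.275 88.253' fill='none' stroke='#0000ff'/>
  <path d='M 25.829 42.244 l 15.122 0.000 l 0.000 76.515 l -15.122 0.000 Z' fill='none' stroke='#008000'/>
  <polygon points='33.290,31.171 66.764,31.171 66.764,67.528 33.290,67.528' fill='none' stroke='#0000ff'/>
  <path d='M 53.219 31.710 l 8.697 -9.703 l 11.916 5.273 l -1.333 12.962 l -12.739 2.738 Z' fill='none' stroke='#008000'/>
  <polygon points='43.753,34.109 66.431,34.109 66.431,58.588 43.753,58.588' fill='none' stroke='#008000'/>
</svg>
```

viewBox `0 0 118.105 211.082` with mm width/height → 1 unit = 1 mm. Flip: y_m = 211.082 − y_svg.

**Shape 1** — `<path>` open polyline, stroke `#008000` → cut (S878, F914). Machine vertices: (81.910,186.384) → (61.044,82.672) → (52.818,194.906) → (47.534,186.642). Open path.

**Shape 2** — `<circle>` circle, stroke `#008000` → cut (S878, F914). Machine vertices: (40.760,114.565) → (38.942,121.351) → (33.974,126.319) → (27.188,128.137) → (20.402,126.319) → (15.434,121.351) → (13.616,114.565) → (15.434,107.779) → (20.402,102.811) → (27.188,100.993) → (33.974,102.811) → (38.942,107.779) → (40.760,114.565). Closed: final G1 returns to the first vertex.

**Shape 3** — `<polygon>` closed polygon, stroke `#0000ff` → engrave (S148, F2662). Machine vertices: (80.664,78.539) → (96.156,124.368) → (52.043,93.234) → (27.274,98.374) → (100.047,13.754) → (80.664,78.539). Closed: final G1 returns to the first vertex.

**Shape 4** — `<path>` open polyline, stroke `#0000ff` → engrave (S148, F2662). Machine vertices: (51.765,205.579) → (82.690,203.057) → (72.415,114.804). Open path.

**Shape 5** — `<path>` rectangle, stroke `#008000` → cut (S878, F914). Machine vertices: (25.829,168.838) → (40.951,168.838) → (40.951,92.323) → (25.829,92.323) → (25.829,168.838). Closed: final G1 returns to the first vertex.

**Shape 6** — `<polygon>` rectangle, stroke `#0000ff` → engrave (S148, F2662). Machine vertices: (33.290,179.911) → (66.764,179.911) → (66.764,143.554) → (33.290,143.554) → (33.290,179.911). Closed: final G1 returns to the first vertex.

**Shape 7** — `<path>` regular polygon, stroke `#008000` → cut (S878, F914). Machine vertices: (53.219,179.372) → (61.916,189.075) → (73.832,183.802) → (72.499,170.840) → (59.760,168.102) → (53.219,179.372). Closed: final G1 returns to the first vertex.

**Shape 8** — `<polygon>` rectangle, stroke `#008000` → cut (S878, F914). Machine vertices: (43.753,176.973) → (66.431,176.973) → (66.431,152.494) → (43.753,152.494) → (43.753,176.973). Closed: final G1 returns to the first vertex.

; Generated by LaserGRBL
G21
G90
G00 X81.910 Y186.384
M3 S878
G1 X61.044 Y82.672 F914
G1 X52.818 Y194.906
G1 X47.534 Y186.642
M5
G00 X40.760 Y114.565
M3 S878
G1 X38.942 Y121.351 F914
G1 X33.974 Y126.319
G1 X27.188 Y128.137
G1 X20.402 Y126.319
G1 X15.434 Y121.351
G1 X13.616 Y114.565
G1 X15.434 Y107.779
G1 X20.402 Y102.811
G1 X27.188 Y100.993
G1 X33.974 Y102.811
G1 X38.942 Y107.779
G1 X40.760 Y114.565
M5
G00 X80.664 Y78.539
M3 S148
G1 X96.156 Y124.368 F2662
G1 X52.043 Y93.234
G1 X27.274 Y98.374
G1 X100.047 Y13.754
G1 X80.664 Y78.539
M5
G00 X51.765 Y205.579
M3 S148
G1 X82.690 Y203.057 F2662
G1 X72.415 Y114.804
M5
G00 X25.829 Y168.838
M3 S878
G1 X40.951 Y168.838 F914
G1 X40.951 Y92.323
G1 X25.829 Y92.323
G1 X25.829 Y168.838
M5
G00 X33.290 Y179.911
M3 S148
G1 X66.764 Y179.911 F2662
G1 X66.764 Y143.554
G1 X33.290 Y143.554
G1 X33.290 Y179.911
M5
G00 X53.219 Y179.372
M3 S878
G1 X61.916 Y189.075 F914
G1 X73.832 Y183.802
G1 X72.499 Y170.840
G1 X59.760 Y168.102
G1 X53.219 Y179.372
M5
G00 X43.753 Y176.973
M3 S878
G1 X66.431 Y176.973 F914
G1 X66.431 Y152.494
G1 X43.753 Y152.494
G1 X43.753 Y176.973
M5
G00 X0.000 Y0.000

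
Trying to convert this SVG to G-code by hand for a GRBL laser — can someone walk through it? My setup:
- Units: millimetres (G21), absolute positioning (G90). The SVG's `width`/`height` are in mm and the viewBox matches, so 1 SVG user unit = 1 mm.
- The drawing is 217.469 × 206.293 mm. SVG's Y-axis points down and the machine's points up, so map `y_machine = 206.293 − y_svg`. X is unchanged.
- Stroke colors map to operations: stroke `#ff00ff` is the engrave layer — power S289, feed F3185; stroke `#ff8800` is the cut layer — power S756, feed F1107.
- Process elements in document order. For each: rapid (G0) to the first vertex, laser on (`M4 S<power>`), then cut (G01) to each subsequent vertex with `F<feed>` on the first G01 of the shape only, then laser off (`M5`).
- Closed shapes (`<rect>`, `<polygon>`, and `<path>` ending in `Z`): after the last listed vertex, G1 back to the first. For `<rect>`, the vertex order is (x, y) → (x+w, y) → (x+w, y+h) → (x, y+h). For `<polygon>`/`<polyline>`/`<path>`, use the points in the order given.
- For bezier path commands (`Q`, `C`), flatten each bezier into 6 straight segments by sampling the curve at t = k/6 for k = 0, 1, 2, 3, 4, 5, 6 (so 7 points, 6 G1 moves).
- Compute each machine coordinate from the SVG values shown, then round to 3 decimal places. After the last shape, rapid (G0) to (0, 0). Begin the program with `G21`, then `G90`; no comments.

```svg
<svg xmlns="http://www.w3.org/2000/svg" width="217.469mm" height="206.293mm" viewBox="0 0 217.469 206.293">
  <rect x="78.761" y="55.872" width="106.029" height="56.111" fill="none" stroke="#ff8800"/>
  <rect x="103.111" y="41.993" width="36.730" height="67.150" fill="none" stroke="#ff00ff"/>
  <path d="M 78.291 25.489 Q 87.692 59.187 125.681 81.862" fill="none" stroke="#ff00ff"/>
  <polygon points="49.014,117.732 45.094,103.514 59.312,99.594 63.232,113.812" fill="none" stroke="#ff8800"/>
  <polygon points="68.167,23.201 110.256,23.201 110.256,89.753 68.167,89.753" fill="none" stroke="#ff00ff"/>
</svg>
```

Since the viewBox matches the mm dimensions, user units are millimetres directly. The only transform is the Y-flip y_m = 206.293 − y_svg.

Shape 1 is a rectangle drawn with `<rect>`. Its stroke #ff8800 means cut at S756, F1107. After flipping Y the toolpath is (78.761,150.421) → (184.790,150.421) → (184.790,94.310) → (78.761,94.310) → (78.761,150.421), returning to the start.

Shape 2 is a rectangle drawn with `<rect>`. Its stroke #ff00ff means engrave at S289, F3185. After flipping Y the toolpath is (103.111,164.300) → (139.841,164.300) → (139.841,97.150) → (103.111,97.150) → (103.111,164.300), returning to the start.

Shape 3 is a quadratic bezier drawn with `<path>`. Its stroke #ff00ff means engrave at S289, F3185. After flipping Y the toolpath is (78.291,180.804) → (82.219,169.878) → (87.735,159.563) → (94.839,149.862) → (103.531,140.772) → (113.812,132.296) → (125.681,124.431).

Shape 4 is a regular polygon drawn with `<polygon>`. Its stroke #ff8800 means cut at S756, F1107. After flipping Y the toolpath is (49.014,88.561) → (45.094,102.779) → (59.312,106.699) → (63.232,92.481) → (49.014,88.561), returning to the start.

Shape 5 is a rectangle drawn with `<polygon>`. Its stroke #ff00ff means engrave at S289, F3185. After flipping Y the toolpath is (68.167,183.092) → (110.256,183.092) → (110.256,116.540) → (68.167,116.540) → (68.167,183.092), returning to the start.

G21
G90
G0 X78.761 Y150.421
M4 S756
G01 X184.790 Y150.421 F1107
G01 X184.790 Y94.310
G01 X78.761 Y94.310
G01 X78.761 Y150.421
M5
G0 X103.111 Y164.300
M4 S289
G01 X139.841 Y164.300 F3185
G01 X139.841 Y97.150
G01 X103.111 Y97.150
G01 X103.111 Y164.300
M5
G0 X78.291 Y180.804
M4 S289
G01 X82.219 Y169.878 F3185
G01 X87.735 Y159.563
G01 X94.839 Y149.862
G01 X103.531 Y140.772
G01 X113.812 Y132.296
G01 X125.681 Y124.431
M5
G0 X49.014 Y88.561
M4 S756
G01 X45.094 Y102.779 F1107
G01 X59.312 Y106.699
G01 X63.232 Y92.481
G01 X49.014 Y88.561
M5
G0 X68.167 Y183.092
M4 S289
G01 X110.256 Y183.092 F3185
G01 X110.256 Y116.540
G01 X68.167 Y116.540
G01 X68.167 Y183.092
M5
G0 X0.000 Y0.000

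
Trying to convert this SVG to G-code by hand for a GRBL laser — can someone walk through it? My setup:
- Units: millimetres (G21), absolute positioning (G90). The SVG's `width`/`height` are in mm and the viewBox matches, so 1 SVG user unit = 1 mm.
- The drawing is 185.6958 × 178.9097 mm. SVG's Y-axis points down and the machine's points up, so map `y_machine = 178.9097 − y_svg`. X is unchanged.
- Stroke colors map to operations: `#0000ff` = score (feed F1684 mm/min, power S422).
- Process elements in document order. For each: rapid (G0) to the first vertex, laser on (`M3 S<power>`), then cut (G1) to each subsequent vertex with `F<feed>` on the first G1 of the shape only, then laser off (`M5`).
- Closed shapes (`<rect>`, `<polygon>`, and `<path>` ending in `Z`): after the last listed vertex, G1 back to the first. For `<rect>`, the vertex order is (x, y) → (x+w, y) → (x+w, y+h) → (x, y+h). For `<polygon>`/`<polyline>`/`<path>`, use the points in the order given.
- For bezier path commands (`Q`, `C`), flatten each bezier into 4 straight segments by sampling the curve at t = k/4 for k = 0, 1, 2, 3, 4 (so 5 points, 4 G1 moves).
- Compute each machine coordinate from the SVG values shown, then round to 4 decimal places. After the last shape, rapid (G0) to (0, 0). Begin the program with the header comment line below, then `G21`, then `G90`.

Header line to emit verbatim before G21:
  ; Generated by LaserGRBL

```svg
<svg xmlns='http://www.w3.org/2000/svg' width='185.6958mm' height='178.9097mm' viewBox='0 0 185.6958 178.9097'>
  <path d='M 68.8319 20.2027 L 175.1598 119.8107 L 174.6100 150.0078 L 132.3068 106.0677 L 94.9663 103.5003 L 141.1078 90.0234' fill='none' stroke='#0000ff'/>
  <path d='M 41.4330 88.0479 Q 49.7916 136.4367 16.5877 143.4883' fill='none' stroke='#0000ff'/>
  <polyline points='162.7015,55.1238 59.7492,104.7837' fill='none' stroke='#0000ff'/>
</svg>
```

Since the viewBox matches the mm dimensions, user units are millimetres directly. The only transform is the Y-flip y_m = 178.9097 − y_svg.

Shape 1 is a open polyline drawn with `<path>`. Its stroke #0000ff means score at S422, F1684. After flipping Y the toolpath is (68.8319,158.7070) → (175.1598,59.0990) → (174.6100,28.9019) → (132.3068,72.8420) → (94.9663,75.4094) → (141.1078,88.8863).

Shape 2 is a quadratic bezier drawn with `<path>`. Its stroke #0000ff means score at S422, F1684. After flipping Y the toolpath is (41.4330,90.8618) → (43.0146,69.2510) → (39.4010,52.8073) → (30.5920,41.5308) → (16.5877,35.4214).

Shape 3 is a line segment drawn with `<polyline>`. Its stroke #0000ff means score at S422, F1684. After flipping Y the toolpath is (162.7015,123.7859) → (59.7492,74.1260).

; Generated by LaserGRBL
G21
G90
G0 X68.8319 Y158.7070
M3 S422
G1 X175.1598 Y59.0990 F1684
G1 X174.6100 Y28.9019
G1 X132.3068 Y72.8420
G1 X94.9663 Y75.4094
G1 X141.1078 Y88.8863
M5
G0 X41.4330 Y90.8618
M3 S422
G1 X43.0146 Y69.2510 F1684
G1 X39.4010 Y52.8073
G1 X30.5920 Y41.5308
G1 X16.5877 Y35.4214
M5
G0 X162.7015 Y123.7859
M3 S422
G1 X59.7492 Y74.1260 F1684
M5
G0 X0.0000 Y0.0000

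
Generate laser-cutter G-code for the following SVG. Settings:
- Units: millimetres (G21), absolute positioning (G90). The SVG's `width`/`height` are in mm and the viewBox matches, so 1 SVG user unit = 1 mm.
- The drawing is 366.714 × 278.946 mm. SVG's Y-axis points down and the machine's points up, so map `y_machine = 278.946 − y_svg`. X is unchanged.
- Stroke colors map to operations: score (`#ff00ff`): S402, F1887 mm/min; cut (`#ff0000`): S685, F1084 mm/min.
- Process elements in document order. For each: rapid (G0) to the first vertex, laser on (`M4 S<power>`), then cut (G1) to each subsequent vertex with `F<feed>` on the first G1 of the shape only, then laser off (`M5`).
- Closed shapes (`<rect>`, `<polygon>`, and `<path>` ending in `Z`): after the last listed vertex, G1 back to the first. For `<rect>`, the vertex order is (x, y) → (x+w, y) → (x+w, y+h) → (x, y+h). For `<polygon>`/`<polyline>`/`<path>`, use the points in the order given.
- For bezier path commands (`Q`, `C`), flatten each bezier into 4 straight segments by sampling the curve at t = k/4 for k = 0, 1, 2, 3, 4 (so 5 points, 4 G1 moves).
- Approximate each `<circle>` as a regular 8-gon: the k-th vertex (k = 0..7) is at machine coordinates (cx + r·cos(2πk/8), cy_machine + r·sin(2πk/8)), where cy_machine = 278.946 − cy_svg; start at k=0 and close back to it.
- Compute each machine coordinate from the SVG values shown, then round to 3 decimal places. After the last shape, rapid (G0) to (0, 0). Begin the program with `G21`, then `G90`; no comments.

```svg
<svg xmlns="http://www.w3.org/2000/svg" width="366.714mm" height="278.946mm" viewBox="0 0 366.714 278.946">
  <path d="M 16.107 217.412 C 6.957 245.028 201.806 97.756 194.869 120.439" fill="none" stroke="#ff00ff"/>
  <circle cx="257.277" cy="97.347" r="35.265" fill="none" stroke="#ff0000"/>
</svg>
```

G21
G90
G0 X16.107 Y61.534
M4 S402
G1 X41.154 Y68.225 F1887
G1 X104.658 Y108.171
G1 X168.577 Y149.041
G1 X194.869 Y158.507
M5
G0 X292.542 Y181.599
M4 S685
G1 X282.213 Y206.535 F1084
G1 X257.277 Y216.864
G1 X232.341 Y206.535
G1 X222.012 Y181.599
G1 X232.341 Y156.663
G1 X257.277 Y146.334
G1 X282.213 Y156.663
G1 X292.542 Y181.599
M5
G0 X0.000 Y0.000

Since the viewBox matches the mm dimensions, user units are millimetres directly. The only transform is the Y-flip y_m = 278.946 − y_svg.

Shape 1 is a cubic bezier drawn with `<path>`. Its stroke #ff00ff means score at S402, F1887. After flipping Y the toolpath is (16.107,61.534) → (41.154,68.225) → (104.658,108.171) → (168.577,149.041) → (194.869,158.507).

Shape 2 is a circle drawn with `<circle>`. Its stroke #ff0000 means cut at S685, F1084. After flipping Y the toolpath is (292.542,181.599) → (282.213,206.535) → (257.277,216.864) → (232.341,206.535) → (222.012,181.599) → (232.341,156.663) → (257.277,146.334) → (282.213,156.663) → (292.542,181.599), returning to the start.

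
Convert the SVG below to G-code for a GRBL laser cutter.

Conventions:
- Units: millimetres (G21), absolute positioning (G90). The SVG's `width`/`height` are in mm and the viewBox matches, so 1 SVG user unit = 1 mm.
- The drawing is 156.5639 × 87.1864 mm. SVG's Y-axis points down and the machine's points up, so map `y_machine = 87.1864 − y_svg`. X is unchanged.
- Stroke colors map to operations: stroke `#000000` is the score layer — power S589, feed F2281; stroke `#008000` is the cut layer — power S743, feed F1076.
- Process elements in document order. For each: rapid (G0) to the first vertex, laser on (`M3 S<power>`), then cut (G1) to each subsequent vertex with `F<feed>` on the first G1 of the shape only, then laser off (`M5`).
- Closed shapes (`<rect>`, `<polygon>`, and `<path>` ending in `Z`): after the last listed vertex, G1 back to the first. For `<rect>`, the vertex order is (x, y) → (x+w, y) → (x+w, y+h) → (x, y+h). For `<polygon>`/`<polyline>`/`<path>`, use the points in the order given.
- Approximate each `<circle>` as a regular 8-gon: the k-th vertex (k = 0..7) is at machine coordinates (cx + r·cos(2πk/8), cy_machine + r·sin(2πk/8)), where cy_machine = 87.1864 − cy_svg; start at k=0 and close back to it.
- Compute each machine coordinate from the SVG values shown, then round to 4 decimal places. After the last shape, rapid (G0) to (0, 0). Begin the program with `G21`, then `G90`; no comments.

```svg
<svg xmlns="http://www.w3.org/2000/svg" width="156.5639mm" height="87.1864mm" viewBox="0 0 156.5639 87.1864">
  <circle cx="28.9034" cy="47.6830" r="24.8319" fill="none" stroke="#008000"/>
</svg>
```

Since the viewBox matches the mm dimensions, user units are millimetres directly. The only transform is the Y-flip y_m = 87.1864 − y_svg.

Shape 1 is a circle drawn with `<circle>`. Its stroke #008000 means cut at S743, F1076. After flipping Y the toolpath is (53.7353,39.5034) → (46.4622,57.0622) → (28.9034,64.3353) → (11.3446,57.0622) → (4.0715,39.5034) → (11.3446,21.9446) → (28.9034,14.6715) → (46.4622,21.9446) → (53.7353,39.5034), returning to the start.

G21
G90
G0 X53.7353 Y39.5034
M3 S743
G1 X46.4622 Y57.0622 F1076
G1 X28.9034 Y64.3353
G1 X11.3446 Y57.0622
G1 X4.0715 Y39.5034
G1 X11.3446 Y21.9446
G1 X28.9034 Y14.6715
G1 X46.4622 Y21.9446
G1 X53.7353 Y39.5034
M5
G0 X0.0000 Y0.0000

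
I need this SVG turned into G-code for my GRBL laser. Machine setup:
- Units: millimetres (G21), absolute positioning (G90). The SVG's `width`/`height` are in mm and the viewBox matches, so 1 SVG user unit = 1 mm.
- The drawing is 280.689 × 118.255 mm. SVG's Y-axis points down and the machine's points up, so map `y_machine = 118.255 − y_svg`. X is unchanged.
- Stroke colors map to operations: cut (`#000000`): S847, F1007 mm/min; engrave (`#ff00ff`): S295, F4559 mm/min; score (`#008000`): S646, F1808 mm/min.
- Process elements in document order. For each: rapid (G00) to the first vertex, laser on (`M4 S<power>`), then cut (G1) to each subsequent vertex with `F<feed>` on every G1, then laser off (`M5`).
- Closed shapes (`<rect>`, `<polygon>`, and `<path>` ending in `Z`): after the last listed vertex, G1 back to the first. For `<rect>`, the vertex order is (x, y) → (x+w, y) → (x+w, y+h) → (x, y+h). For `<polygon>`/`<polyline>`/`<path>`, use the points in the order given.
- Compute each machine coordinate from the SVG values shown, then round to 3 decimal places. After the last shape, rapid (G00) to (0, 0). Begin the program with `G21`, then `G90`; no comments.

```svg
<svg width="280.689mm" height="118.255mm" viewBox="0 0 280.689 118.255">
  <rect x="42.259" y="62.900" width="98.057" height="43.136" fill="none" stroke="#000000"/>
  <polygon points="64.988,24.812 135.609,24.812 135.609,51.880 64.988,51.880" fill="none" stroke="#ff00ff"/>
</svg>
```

viewBox `0 0 280.689 118.255` with mm width/height → 1 unit = 1 mm. Flip: y_m = 118.255 − y_svg.

**Shape 1** — `<rect>` rectangle, stroke `#000000` → cut (S847, F1007). Machine vertices: (42.259,55.355) → (140.316,55.355) → (140.316,12.219) → (42.259,12.219) → (42.259,55.355). Closed: final G1 returns to the first vertex.

**Shape 2** — `<polygon>` rectangle, stroke `#ff00ff` → engrave (S295, F4559). Machine vertices: (64.988,93.443) → (135.609,93.443) → (135.609,66.375) → (64.988,66.375) → (64.988,93.443). Closed: final G1 returns to the first vertex.

G21
G90
G00 X42.259 Y55.355
M4 S847
G1 X140.316 Y55.355 F1007
G1 X140.316 Y12.219 F1007
G1 X42.259 Y12.219 F1007
G1 X42.259 Y55.355 F1007
M5
G00 X64.988 Y93.443
M4 S295
G1 X135.609 Y93.443 F4559
G1 X135.609 Y66.375 F4559
G1 X64.988 Y66.375 F4559
G1 X64.988 Y93.443 F4559
M5
G00 X0.000 Y0.000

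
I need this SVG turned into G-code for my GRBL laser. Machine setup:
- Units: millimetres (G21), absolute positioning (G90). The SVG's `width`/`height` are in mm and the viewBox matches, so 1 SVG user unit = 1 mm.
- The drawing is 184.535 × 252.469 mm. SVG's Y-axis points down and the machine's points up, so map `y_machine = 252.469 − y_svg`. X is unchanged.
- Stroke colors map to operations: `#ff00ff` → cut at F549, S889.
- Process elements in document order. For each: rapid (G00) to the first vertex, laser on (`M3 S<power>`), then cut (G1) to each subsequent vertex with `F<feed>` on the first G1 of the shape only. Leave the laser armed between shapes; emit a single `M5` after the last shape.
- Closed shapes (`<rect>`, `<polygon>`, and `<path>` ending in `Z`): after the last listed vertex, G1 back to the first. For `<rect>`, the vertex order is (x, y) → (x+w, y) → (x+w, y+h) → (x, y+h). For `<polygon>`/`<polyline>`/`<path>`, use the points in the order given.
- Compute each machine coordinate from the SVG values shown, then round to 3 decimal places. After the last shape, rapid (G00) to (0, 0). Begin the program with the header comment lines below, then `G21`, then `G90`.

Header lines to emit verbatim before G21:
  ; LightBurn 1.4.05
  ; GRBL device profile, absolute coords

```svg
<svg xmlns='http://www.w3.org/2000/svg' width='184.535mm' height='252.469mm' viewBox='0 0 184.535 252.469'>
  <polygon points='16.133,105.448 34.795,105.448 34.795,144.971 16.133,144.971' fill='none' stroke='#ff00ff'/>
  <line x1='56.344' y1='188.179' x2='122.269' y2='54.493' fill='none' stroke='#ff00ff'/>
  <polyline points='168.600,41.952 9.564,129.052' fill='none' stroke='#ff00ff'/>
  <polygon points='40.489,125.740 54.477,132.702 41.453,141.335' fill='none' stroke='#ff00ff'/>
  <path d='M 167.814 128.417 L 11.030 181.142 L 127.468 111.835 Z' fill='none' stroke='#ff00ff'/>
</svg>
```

viewBox `0 0 184.535 252.469` with mm width/height → 1 unit = 1 mm. Flip: y_m = 252.469 − y_svg.

**Shape 1** — `<polygon>` rectangle, stroke `#ff00ff` → cut (S889, F549). Machine vertices: (16.133,147.021) → (34.795,147.021) → (34.795,107.498) → (16.133,107.498) → (16.133,147.021). Closed: final G1 returns to the first vertex.

**Shape 2** — `<line>` line segment, stroke `#ff00ff` → cut (S889, F549). Machine vertices: (56.344,64.290) → (122.269,197.976). Open path.

**Shape 3** — `<polyline>` line segment, stroke `#ff00ff` → cut (S889, F549). Machine vertices: (168.600,210.517) → (9.564,123.417). Open path.

**Shape 4** — `<polygon>` regular polygon, stroke `#ff00ff` → cut (S889, F549). Machine vertices: (40.489,126.729) → (54.477,119.767) → (41.453,111.134) → (40.489,126.729). Closed: final G1 returns to the first vertex.

**Shape 5** — `<path>` closed polygon, stroke `#ff00ff` → cut (S889, F549). Machine vertices: (167.814,124.052) → (11.030,71.327) → (127.468,140.634) → (167.814,124.052). Closed: final G1 returns to the first vertex.

; LightBurn 1.4.05
; GRBL device profile, absolute coords
G21
G90
G00 X16.133 Y147.021
M3 S889
G1 X34.795 Y147.021 F549
G1 X34.795 Y107.498
G1 X16.133 Y107.498
G1 X16.133 Y147.021
G00 X56.344 Y64.290
M3 S889
G1 X122.269 Y197.976 F549
G00 X168.600 Y210.517
M3 S889
G1 X9.564 Y123.417 F549
G00 X40.489 Y126.729
M3 S889
G1 X54.477 Y119.767 F549
G1 X41.453 Y111.134
G1 X40.489 Y126.729
G00 X167.814 Y124.052
M3 S889
G1 X11.030 Y71.327 F549
G1 X127.468 Y140.634
G1 X167.814 Y124.052
M5
G00 X0.000 Y0.000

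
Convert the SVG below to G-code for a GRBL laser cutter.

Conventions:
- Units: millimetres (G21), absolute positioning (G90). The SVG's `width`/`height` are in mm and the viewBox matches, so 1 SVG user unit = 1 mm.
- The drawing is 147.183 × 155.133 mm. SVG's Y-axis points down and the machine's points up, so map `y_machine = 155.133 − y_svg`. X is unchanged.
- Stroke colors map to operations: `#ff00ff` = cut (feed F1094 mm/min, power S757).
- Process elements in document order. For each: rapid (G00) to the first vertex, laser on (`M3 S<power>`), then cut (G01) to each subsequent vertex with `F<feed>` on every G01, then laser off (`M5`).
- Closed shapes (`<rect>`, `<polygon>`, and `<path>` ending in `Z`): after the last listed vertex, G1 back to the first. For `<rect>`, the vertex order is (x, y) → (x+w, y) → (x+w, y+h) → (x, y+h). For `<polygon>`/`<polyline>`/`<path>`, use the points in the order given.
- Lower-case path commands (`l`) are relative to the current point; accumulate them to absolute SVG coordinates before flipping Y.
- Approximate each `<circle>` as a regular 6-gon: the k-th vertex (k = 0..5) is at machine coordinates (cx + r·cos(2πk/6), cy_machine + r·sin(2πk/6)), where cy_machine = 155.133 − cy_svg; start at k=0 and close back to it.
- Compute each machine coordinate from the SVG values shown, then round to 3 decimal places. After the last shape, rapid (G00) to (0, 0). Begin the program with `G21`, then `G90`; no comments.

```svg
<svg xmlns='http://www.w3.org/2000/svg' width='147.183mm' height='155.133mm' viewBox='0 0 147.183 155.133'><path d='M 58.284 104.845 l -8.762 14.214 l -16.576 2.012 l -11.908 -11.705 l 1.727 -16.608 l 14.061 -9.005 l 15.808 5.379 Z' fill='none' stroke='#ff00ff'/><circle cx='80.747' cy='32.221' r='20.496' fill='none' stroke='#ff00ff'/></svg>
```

G21
G90
G00 X58.284 Y50.288
M3 S757
G01 X49.522 Y36.074 F1094
G01 X32.946 Y34.062 F1094
G01 X21.038 Y45.767 F1094
G01 X22.765 Y62.375 F1094
G01 X36.826 Y71.380 F1094
G01 X52.634 Y66.001 F1094
G01 X58.284 Y50.288 F1094
M5
G00 X101.243 Y122.912
M3 S757
G01 X90.995 Y140.662 F1094
G01 X70.499 Y140.662 F1094
G01 X60.251 Y122.912 F1094
G01 X70.499 Y105.162 F1094
G01 X90.995 Y105.162 F1094
G01 X101.243 Y122.912 F1094
M5
G00 X0.000 Y0.000

Since the viewBox matches the mm dimensions, user units are millimetres directly. The only transform is the Y-flip y_m = 155.133 − y_svg.

Shape 1 is a regular polygon drawn with `<path>`. Its stroke #ff00ff means cut at S757, F1094. After flipping Y the toolpath is (58.284,50.288) → (49.522,36.074) → (32.946,34.062) → (21.038,45.767) → (22.765,62.375) → (36.826,71.380) → (52.634,66.001) → (58.284,50.288), returning to the start.

Shape 2 is a circle drawn with `<circle>`. Its stroke #ff00ff means cut at S757, F1094. After flipping Y the toolpath is (101.243,122.912) → (90.995,140.662) → (70.499,140.662) → (60.251,122.912) → (70.499,105.162) → (90.995,105.162) → (101.243,122.912), returning to the start.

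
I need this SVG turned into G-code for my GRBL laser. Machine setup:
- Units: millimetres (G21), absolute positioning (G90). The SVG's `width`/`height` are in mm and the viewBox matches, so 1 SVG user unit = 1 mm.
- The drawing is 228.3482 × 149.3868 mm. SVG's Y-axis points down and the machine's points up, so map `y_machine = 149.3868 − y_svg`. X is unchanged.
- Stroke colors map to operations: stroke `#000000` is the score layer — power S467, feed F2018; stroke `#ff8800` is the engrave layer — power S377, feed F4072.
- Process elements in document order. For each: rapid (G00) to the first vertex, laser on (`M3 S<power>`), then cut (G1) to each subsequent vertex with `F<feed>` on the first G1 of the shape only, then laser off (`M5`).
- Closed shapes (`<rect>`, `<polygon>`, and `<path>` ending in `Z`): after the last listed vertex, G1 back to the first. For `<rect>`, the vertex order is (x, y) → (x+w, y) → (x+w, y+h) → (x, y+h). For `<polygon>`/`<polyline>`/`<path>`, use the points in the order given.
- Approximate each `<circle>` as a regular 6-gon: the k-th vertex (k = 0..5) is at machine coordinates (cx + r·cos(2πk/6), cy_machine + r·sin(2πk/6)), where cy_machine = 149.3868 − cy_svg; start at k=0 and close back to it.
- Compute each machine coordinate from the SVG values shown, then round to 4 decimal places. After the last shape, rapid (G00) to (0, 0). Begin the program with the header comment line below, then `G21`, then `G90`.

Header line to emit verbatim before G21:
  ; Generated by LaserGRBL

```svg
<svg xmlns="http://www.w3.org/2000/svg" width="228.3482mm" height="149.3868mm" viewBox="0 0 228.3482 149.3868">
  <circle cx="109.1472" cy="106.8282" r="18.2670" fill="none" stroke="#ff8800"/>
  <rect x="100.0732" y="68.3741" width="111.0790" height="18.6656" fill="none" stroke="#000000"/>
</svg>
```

; Generated by LaserGRBL
G21
G90
G00 X127.4142 Y42.5586
M3 S377
G1 X118.2807 Y58.3783 F4072
G1 X100.0137 Y58.3783
G1 X90.8802 Y42.5586
G1 X100.0137 Y26.7389
G1 X118.2807 Y26.7389
G1 X127.4142 Y42.5586
M5
G00 X100.0732 Y81.0127
M3 S467
G1 X211.1522 Y81.0127 F2018
G1 X211.1522 Y62.3471
G1 X100.0732 Y62.3471
G1 X100.0732 Y81.0127
M5
G00 X0.0000 Y0.0000

1 u = 1 mm; y_m = 149.3868 − y.

[1] `<circle>` circle, #ff8800→engrave S377 F4072: (127.4142,42.5586) → (118.2807,58.3783) → (100.0137,58.3783) → (90.8802,42.5586) → (100.0137,26.7389) → (118.2807,26.7389) → (127.4142,42.5586) (closed)

[2] `<rect>` rectangle, #000000→score S467 F2018: (100.0732,81.0127) → (211.1522,81.0127) → (211.1522,62.3471) → (100.0732,62.3471) → (100.0732,81.0127) (closed)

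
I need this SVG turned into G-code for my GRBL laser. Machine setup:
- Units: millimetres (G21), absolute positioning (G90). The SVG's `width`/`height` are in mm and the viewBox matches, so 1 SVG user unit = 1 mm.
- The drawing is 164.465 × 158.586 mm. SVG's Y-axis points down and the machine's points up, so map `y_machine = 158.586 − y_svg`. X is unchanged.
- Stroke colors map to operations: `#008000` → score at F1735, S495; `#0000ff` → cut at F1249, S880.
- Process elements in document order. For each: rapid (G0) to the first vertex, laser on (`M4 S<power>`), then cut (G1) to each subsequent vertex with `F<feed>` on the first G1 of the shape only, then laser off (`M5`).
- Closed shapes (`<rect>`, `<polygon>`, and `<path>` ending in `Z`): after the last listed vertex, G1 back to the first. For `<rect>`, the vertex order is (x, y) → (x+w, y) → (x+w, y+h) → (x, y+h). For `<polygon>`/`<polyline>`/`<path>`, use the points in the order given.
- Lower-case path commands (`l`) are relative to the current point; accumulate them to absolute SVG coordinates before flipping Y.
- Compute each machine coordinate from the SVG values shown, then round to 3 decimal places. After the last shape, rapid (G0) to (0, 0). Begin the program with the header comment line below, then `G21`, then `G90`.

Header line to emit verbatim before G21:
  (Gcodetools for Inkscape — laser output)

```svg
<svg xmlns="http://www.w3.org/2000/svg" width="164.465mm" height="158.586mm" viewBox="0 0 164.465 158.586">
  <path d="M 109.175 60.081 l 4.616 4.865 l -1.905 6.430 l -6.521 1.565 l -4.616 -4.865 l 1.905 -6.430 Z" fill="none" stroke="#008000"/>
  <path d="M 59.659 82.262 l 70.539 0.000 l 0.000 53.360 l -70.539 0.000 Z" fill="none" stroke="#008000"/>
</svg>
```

(Gcodetools for Inkscape — laser output)
G21
G90
G0 X109.175 Y98.505
M4 S495
G1 X113.791 Y93.640 F1735
G1 X111.886 Y87.210
G1 X105.365 Y85.645
G1 X100.749 Y90.510
G1 X102.654 Y96.940
G1 X109.175 Y98.505
M5
G0 X59.659 Y76.324
M4 S495
G1 X130.198 Y76.324 F1735
G1 X130.198 Y22.964
G1 X59.659 Y22.964
G1 X59.659 Y76.324
M5
G0 X0.000 Y0.000

1 u = 1 mm; y_m = 158.586 − y.

[1] `<path>` regular polygon, #008000→score S495 F1735: (109.175,98.505) → (113.791,93.640) → (111.886,87.210) → (105.365,85.645) → (100.749,90.510) → (102.654,96.940) → (109.175,98.505) (closed)

[2] `<path>` rectangle, #008000→score S495 F1735: (59.659,76.324) → (130.198,76.324) → (130.198,22.964) → (59.659,22.964) → (59.659,76.324) (closed)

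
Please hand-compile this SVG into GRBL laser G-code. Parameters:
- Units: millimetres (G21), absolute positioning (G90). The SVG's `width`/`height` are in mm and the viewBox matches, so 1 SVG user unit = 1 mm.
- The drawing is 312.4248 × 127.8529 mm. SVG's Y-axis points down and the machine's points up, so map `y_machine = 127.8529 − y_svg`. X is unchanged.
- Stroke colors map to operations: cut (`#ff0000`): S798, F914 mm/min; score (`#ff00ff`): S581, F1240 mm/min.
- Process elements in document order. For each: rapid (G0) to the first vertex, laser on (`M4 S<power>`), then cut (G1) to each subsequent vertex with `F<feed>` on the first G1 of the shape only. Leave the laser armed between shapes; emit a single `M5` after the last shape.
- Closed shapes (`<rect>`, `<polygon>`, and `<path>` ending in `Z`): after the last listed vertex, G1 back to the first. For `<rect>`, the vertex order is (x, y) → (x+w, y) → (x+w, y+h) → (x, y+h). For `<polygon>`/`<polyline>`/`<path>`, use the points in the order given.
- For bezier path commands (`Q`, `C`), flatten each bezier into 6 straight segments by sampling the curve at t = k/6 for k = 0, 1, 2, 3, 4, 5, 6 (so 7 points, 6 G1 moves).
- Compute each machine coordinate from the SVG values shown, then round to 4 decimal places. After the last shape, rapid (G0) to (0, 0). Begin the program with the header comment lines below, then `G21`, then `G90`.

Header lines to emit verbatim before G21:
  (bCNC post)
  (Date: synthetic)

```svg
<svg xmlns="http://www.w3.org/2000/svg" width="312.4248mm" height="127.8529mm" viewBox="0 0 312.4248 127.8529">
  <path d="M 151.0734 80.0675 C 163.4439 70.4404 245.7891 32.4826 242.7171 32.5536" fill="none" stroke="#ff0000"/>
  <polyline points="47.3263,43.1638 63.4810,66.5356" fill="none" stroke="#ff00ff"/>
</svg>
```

Since the viewBox matches the mm dimensions, user units are millimetres directly. The only transform is the Y-flip y_m = 127.8529 − y_svg.

Shape 1 is a cubic bezier drawn with `<path>`. Its stroke #ff0000 means cut at S798, F914. After flipping Y the toolpath is (151.0734,47.7854) → (162.3705,54.6526) → (181.0135,64.3983) → (202.6862,75.1791) → (223.0720,85.1518) → (237.8544,92.4730) → (242.7171,95.2993).

Shape 2 is a line segment drawn with `<polyline>`. Its stroke #ff00ff means score at S581, F1240. After flipping Y the toolpath is (47.3263,84.6891) → (63.4810,61.3173).

(bCNC post)
(Date: synthetic)
G21
G90
G0 X151.0734 Y47.7854
M4 S798
G1 X162.3705 Y54.6526 F914
G1 X181.0135 Y64.3983
G1 X202.6862 Y75.1791
G1 X223.0720 Y85.1518
G1 X237.8544 Y92.4730
G1 X242.7171 Y95.2993
G0 X47.3263 Y84.6891
M4 S581
G1 X63.4810 Y61.3173 F1240
M5
G0 X0.0000 Y0.0000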